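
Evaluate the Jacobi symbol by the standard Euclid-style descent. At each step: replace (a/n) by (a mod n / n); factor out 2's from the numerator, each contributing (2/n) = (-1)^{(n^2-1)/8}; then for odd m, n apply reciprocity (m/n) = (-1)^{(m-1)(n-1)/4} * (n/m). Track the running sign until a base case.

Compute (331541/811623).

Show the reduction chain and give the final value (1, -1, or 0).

reciprocity: (331541/811623) = +1·(811623/331541) since 331541 mod 4 = 1, 811623 mod 4 = 3; sign now +1
(811623/331541) = (148541/331541)   [reduce mod 331541]
reciprocity: (148541/331541) = +1·(331541/148541) since 148541 mod 4 = 1, 331541 mod 4 = 1; sign now +1
(331541/148541) = (34459/148541)   [reduce mod 148541]
reciprocity: (34459/148541) = +1·(148541/34459) since 34459 mod 4 = 3, 148541 mod 4 = 1; sign now +1
(148541/34459) = (10705/34459)   [reduce mod 34459]
reciprocity: (10705/34459) = +1·(34459/10705) since 10705 mod 4 = 1, 34459 mod 4 = 3; sign now +1
(34459/10705) = (2344/10705)   [reduce mod 10705]
2344 = 2^3·293; (2/10705) = +1 since 10705 mod 8 = 1, so (2344/10705) = (+1)^3·(293/10705); sign now +1
reciprocity: (293/10705) = +1·(10705/293) since 293 mod 4 = 1, 10705 mod 4 = 1; sign now +1
(10705/293) = (157/293)   [reduce mod 293]
reciprocity: (157/293) = +1·(293/157) since 157 mod 4 = 1, 293 mod 4 = 1; sign now +1
(293/157) = (136/157)   [reduce mod 157]
136 = 2^3·17; (2/157) = -1 since 157 mod 8 = 5, so (136/157) = (-1)^3·(17/157); sign now -1
reciprocity: (17/157) = +1·(157/17) since 17 mod 4 = 1, 157 mod 4 = 1; sign now -1
(157/17) = (4/17)   [reduce mod 17]
4 = 2^2·1; (2/17) = +1 since 17 mod 8 = 1, so (4/17) = (+1)^2·(1/17); sign now -1
(1/17) = 1; final value = sign = -1

-1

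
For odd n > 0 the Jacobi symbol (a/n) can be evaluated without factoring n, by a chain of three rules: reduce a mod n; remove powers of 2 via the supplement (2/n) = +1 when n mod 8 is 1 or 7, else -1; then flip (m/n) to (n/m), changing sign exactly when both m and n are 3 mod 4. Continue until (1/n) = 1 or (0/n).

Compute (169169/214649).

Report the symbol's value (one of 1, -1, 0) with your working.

1

flip (169169/214649) -> (214649/169169): both odd, 169169 mod 4 = 1, 214649 mod 4 = 1, so the flip contributes +1; sign now +1
(214649/169169): 214649 mod 169169 = 45480, so (214649/169169) = (45480/169169)
factor out 2^3: 45480 = 2^3·5685; with 169169 mod 8 = 1, (2/169169) = +1; sign now +1; continue with (5685/169169)
flip (5685/169169) -> (169169/5685): both odd, 5685 mod 4 = 1, 169169 mod 4 = 1, so the flip contributes +1; sign now +1
(169169/5685): 169169 mod 5685 = 4304, so (169169/5685) = (4304/5685)
factor out 2^4: 4304 = 2^4·269; with 5685 mod 8 = 5, (2/5685) = -1; sign now +1; continue with (269/5685)
flip (269/5685) -> (5685/269): both odd, 269 mod 4 = 1, 5685 mod 4 = 1, so the flip contributes +1; sign now +1
(5685/269): 5685 mod 269 = 36, so (5685/269) = (36/269)
factor out 2^2: 36 = 2^2·9; with 269 mod 8 = 5, (2/269) = -1; sign now +1; continue with (9/269)
flip (9/269) -> (269/9): both odd, 9 mod 4 = 1, 269 mod 4 = 1, so the flip contributes +1; sign now +1
(269/9): 269 mod 9 = 8, so (269/9) = (8/9)
factor out 2^3: 8 = 2^3·1; with 9 mod 8 = 1, (2/9) = +1; sign now +1; continue with (1/9)
reached (1/9) = 1, so the symbol is +1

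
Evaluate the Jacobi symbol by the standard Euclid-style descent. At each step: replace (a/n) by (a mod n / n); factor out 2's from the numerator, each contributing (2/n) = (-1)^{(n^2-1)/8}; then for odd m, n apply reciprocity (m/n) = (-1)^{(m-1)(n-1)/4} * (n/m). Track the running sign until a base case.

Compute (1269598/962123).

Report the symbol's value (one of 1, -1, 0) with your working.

1

(1269598/962123): 1269598 mod 962123 = 307475, so (1269598/962123) = (307475/962123)
flip (307475/962123) -> (962123/307475): both odd, 307475 mod 4 = 3, 962123 mod 4 = 3, so the flip contributes -1; sign now -1
(962123/307475): 962123 mod 307475 = 39698, so (962123/307475) = (39698/307475)
factor out 2^1: 39698 = 2^1·19849; with 307475 mod 8 = 3, (2/307475) = -1; sign now +1; continue with (19849/307475)
flip (19849/307475) -> (307475/19849): both odd, 19849 mod 4 = 1, 307475 mod 4 = 3, so the flip contributes +1; sign now +1
(307475/19849): 307475 mod 19849 = 9740, so (307475/19849) = (9740/19849)
factor out 2^2: 9740 = 2^2·2435; with 19849 mod 8 = 1, (2/19849) = +1; sign now +1; continue with (2435/19849)
flip (2435/19849) -> (19849/2435): both odd, 2435 mod 4 = 3, 19849 mod 4 = 1, so the flip contributes +1; sign now +1
(19849/2435): 19849 mod 2435 = 369, so (19849/2435) = (369/2435)
flip (369/2435) -> (2435/369): both odd, 369 mod 4 = 1, 2435 mod 4 = 3, so the flip contributes +1; sign now +1
(2435/369): 2435 mod 369 = 221, so (2435/369) = (221/369)
flip (221/369) -> (369/221): both odd, 221 mod 4 = 1, 369 mod 4 = 1, so the flip contributes +1; sign now +1
(369/221): 369 mod 221 = 148, so (369/221) = (148/221)
factor out 2^2: 148 = 2^2·37; with 221 mod 8 = 5, (2/221) = -1; sign now +1; continue with (37/221)
flip (37/221) -> (221/37): both odd, 37 mod 4 = 1, 221 mod 4 = 1, so the flip contributes +1; sign now +1
(221/37): 221 mod 37 = 36, so (221/37) = (36/37)
factor out 2^2: 36 = 2^2·9; with 37 mod 8 = 5, (2/37) = -1; sign now +1; continue with (9/37)
flip (9/37) -> (37/9): both odd, 9 mod 4 = 1, 37 mod 4 = 1, so the flip contributes +1; sign now +1
(37/9): 37 mod 9 = 1, so (37/9) = (1/9)
reached (1/9) = 1, so the symbol is +1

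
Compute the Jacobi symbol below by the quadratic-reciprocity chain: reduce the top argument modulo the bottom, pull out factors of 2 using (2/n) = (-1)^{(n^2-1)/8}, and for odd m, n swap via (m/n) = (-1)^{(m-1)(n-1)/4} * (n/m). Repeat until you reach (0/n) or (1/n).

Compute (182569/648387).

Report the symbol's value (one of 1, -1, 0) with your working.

-1

flip (182569/648387) -> (648387/182569): both odd, 182569 mod 4 = 1, 648387 mod 4 = 3, so the flip contributes +1; sign now +1
(648387/182569): 648387 mod 182569 = 100680, so (648387/182569) = (100680/182569)
factor out 2^3: 100680 = 2^3·12585; with 182569 mod 8 = 1, (2/182569) = +1; sign now +1; continue with (12585/182569)
flip (12585/182569) -> (182569/12585): both odd, 12585 mod 4 = 1, 182569 mod 4 = 1, so the flip contributes +1; sign now +1
(182569/12585): 182569 mod 12585 = 6379, so (182569/12585) = (6379/12585)
flip (6379/12585) -> (12585/6379): both odd, 6379 mod 4 = 3, 12585 mod 4 = 1, so the flip contributes +1; sign now +1
(12585/6379): 12585 mod 6379 = 6206, so (12585/6379) = (6206/6379)
factor out 2^1: 6206 = 2^1·3103; with 6379 mod 8 = 3, (2/6379) = -1; sign now -1; continue with (3103/6379)
flip (3103/6379) -> (6379/3103): both odd, 3103 mod 4 = 3, 6379 mod 4 = 3, so the flip contributes -1; sign now +1
(6379/3103): 6379 mod 3103 = 173, so (6379/3103) = (173/3103)
flip (173/3103) -> (3103/173): both odd, 173 mod 4 = 1, 3103 mod 4 = 3, so the flip contributes +1; sign now +1
(3103/173): 3103 mod 173 = 162, so (3103/173) = (162/173)
factor out 2^1: 162 = 2^1·81; with 173 mod 8 = 5, (2/173) = -1; sign now -1; continue with (81/173)
flip (81/173) -> (173/81): both odd, 81 mod 4 = 1, 173 mod 4 = 1, so the flip contributes +1; sign now -1
(173/81): 173 mod 81 = 11, so (173/81) = (11/81)
flip (11/81) -> (81/11): both odd, 11 mod 4 = 3, 81 mod 4 = 1, so the flip contributes +1; sign now -1
(81/11): 81 mod 11 = 4, so (81/11) = (4/11)
factor out 2^2: 4 = 2^2·1; with 11 mod 8 = 3, (2/11) = -1; sign now -1; continue with (1/11)
reached (1/11) = 1, so the symbol is -1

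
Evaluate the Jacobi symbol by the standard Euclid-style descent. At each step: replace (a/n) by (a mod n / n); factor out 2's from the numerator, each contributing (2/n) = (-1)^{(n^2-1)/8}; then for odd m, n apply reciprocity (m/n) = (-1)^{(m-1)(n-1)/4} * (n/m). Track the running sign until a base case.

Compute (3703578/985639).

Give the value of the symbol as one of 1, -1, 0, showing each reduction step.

-1

(3703578/985639) = (746661/985639)   [reduce mod 985639]
reciprocity: (746661/985639) = +1·(985639/746661) since 746661 mod 4 = 1, 985639 mod 4 = 3; sign now +1
(985639/746661) = (238978/746661)   [reduce mod 746661]
238978 = 2^1·119489; (2/746661) = -1 since 746661 mod 8 = 5, so (238978/746661) = (-1)^1·(119489/746661); sign now -1
reciprocity: (119489/746661) = +1·(746661/119489) since 119489 mod 4 = 1, 746661 mod 4 = 1; sign now -1
(746661/119489) = (29727/119489)   [reduce mod 119489]
reciprocity: (29727/119489) = +1·(119489/29727) since 29727 mod 4 = 3, 119489 mod 4 = 1; sign now -1
(119489/29727) = (581/29727)   [reduce mod 29727]
reciprocity: (581/29727) = +1·(29727/581) since 581 mod 4 = 1, 29727 mod 4 = 3; sign now -1
(29727/581) = (96/581)   [reduce mod 581]
96 = 2^5·3; (2/581) = -1 since 581 mod 8 = 5, so (96/581) = (-1)^5·(3/581); sign now +1
reciprocity: (3/581) = +1·(581/3) since 3 mod 4 = 3, 581 mod 4 = 1; sign now +1
(581/3) = (2/3)   [reduce mod 3]
2 = 2^1·1; (2/3) = -1 since 3 mod 8 = 3, so (2/3) = (-1)^1·(1/3); sign now -1
(1/3) = 1; final value = sign = -1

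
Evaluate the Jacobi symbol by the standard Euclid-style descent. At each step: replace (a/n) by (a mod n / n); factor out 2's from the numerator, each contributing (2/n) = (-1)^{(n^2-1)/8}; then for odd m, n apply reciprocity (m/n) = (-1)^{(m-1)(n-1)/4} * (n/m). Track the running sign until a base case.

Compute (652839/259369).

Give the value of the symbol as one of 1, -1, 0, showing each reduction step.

0

(652839/259369) = (134101/259369)   [reduce mod 259369]
reciprocity: (134101/259369) = +1·(259369/134101) since 134101 mod 4 = 1, 259369 mod 4 = 1; sign now +1
(259369/134101) = (125268/134101)   [reduce mod 134101]
125268 = 2^2·31317; (2/134101) = -1 since 134101 mod 8 = 5, so (125268/134101) = (-1)^2·(31317/134101); sign now +1
reciprocity: (31317/134101) = +1·(134101/31317) since 31317 mod 4 = 1, 134101 mod 4 = 1; sign now +1
(134101/31317) = (8833/31317)   [reduce mod 31317]
reciprocity: (8833/31317) = +1·(31317/8833) since 8833 mod 4 = 1, 31317 mod 4 = 1; sign now +1
(31317/8833) = (4818/8833)   [reduce mod 8833]
4818 = 2^1·2409; (2/8833) = +1 since 8833 mod 8 = 1, so (4818/8833) = (+1)^1·(2409/8833); sign now +1
reciprocity: (2409/8833) = +1·(8833/2409) since 2409 mod 4 = 1, 8833 mod 4 = 1; sign now +1
(8833/2409) = (1606/2409)   [reduce mod 2409]
1606 = 2^1·803; (2/2409) = +1 since 2409 mod 8 = 1, so (1606/2409) = (+1)^1·(803/2409); sign now +1
reciprocity: (803/2409) = +1·(2409/803) since 803 mod 4 = 3, 2409 mod 4 = 1; sign now +1
(2409/803) = (0/803)   [reduce mod 803]
(0/803) = 0   [gcd(a, n) > 1]; final value = 0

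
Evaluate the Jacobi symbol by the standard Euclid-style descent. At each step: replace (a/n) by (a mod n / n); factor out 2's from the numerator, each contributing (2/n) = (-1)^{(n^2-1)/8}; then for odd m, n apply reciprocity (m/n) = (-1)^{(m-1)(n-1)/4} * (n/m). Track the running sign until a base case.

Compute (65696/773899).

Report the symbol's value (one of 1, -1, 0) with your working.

factor out 2^5: 65696 = 2^5·2053; with 773899 mod 8 = 3, (2/773899) = -1; sign now -1; continue with (2053/773899)
flip (2053/773899) -> (773899/2053): both odd, 2053 mod 4 = 1, 773899 mod 4 = 3, so the flip contributes +1; sign now -1
(773899/2053): 773899 mod 2053 = 1971, so (773899/2053) = (1971/2053)
flip (1971/2053) -> (2053/1971): both odd, 1971 mod 4 = 3, 2053 mod 4 = 1, so the flip contributes +1; sign now -1
(2053/1971): 2053 mod 1971 = 82, so (2053/1971) = (82/1971)
factor out 2^1: 82 = 2^1·41; with 1971 mod 8 = 3, (2/1971) = -1; sign now +1; continue with (41/1971)
flip (41/1971) -> (1971/41): both odd, 41 mod 4 = 1, 1971 mod 4 = 3, so the flip contributes +1; sign now +1
(1971/41): 1971 mod 41 = 3, so (1971/41) = (3/41)
flip (3/41) -> (41/3): both odd, 3 mod 4 = 3, 41 mod 4 = 1, so the flip contributes +1; sign now +1
(41/3): 41 mod 3 = 2, so (41/3) = (2/3)
factor out 2^1: 2 = 2^1·1; with 3 mod 8 = 3, (2/3) = -1; sign now -1; continue with (1/3)
reached (1/3) = 1, so the symbol is -1

-1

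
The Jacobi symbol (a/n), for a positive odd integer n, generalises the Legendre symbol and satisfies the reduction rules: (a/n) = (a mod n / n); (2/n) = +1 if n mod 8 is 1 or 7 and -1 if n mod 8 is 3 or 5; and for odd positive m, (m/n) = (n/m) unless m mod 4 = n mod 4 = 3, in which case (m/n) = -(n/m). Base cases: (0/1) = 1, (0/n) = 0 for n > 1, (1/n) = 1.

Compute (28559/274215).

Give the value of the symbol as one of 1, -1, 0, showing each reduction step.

reciprocity: (28559/274215) = -1·(274215/28559) since 28559 mod 4 = 3, 274215 mod 4 = 3; sign now -1
(274215/28559) = (17184/28559)   [reduce mod 28559]
17184 = 2^5·537; (2/28559) = +1 since 28559 mod 8 = 7, so (17184/28559) = (+1)^5·(537/28559); sign now -1
reciprocity: (537/28559) = +1·(28559/537) since 537 mod 4 = 1, 28559 mod 4 = 3; sign now -1
(28559/537) = (98/537)   [reduce mod 537]
98 = 2^1·49; (2/537) = +1 since 537 mod 8 = 1, so (98/537) = (+1)^1·(49/537); sign now -1
reciprocity: (49/537) = +1·(537/49) since 49 mod 4 = 1, 537 mod 4 = 1; sign now -1
(537/49) = (47/49)   [reduce mod 49]
reciprocity: (47/49) = +1·(49/47) since 47 mod 4 = 3, 49 mod 4 = 1; sign now -1
(49/47) = (2/47)   [reduce mod 47]
2 = 2^1·1; (2/47) = +1 since 47 mod 8 = 7, so (2/47) = (+1)^1·(1/47); sign now -1
(1/47) = 1; final value = sign = -1

-1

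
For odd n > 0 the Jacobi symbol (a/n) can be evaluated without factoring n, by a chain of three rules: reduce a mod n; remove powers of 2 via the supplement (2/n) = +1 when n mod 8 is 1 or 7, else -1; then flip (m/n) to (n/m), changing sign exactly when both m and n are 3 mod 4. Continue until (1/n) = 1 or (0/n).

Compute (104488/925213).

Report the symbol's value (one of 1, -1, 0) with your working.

0

104488 = 2^3·13061; (2/925213) = -1 since 925213 mod 8 = 5, so (104488/925213) = (-1)^3·(13061/925213); sign now -1
reciprocity: (13061/925213) = +1·(925213/13061) since 13061 mod 4 = 1, 925213 mod 4 = 1; sign now -1
(925213/13061) = (10943/13061)   [reduce mod 13061]
reciprocity: (10943/13061) = +1·(13061/10943) since 10943 mod 4 = 3, 13061 mod 4 = 1; sign now -1
(13061/10943) = (2118/10943)   [reduce mod 10943]
2118 = 2^1·1059; (2/10943) = +1 since 10943 mod 8 = 7, so (2118/10943) = (+1)^1·(1059/10943); sign now -1
reciprocity: (1059/10943) = -1·(10943/1059) since 1059 mod 4 = 3, 10943 mod 4 = 3; sign now +1
(10943/1059) = (353/1059)   [reduce mod 1059]
reciprocity: (353/1059) = +1·(1059/353) since 353 mod 4 = 1, 1059 mod 4 = 3; sign now +1
(1059/353) = (0/353)   [reduce mod 353]
(0/353) = 0   [gcd(a, n) > 1]; final value = 0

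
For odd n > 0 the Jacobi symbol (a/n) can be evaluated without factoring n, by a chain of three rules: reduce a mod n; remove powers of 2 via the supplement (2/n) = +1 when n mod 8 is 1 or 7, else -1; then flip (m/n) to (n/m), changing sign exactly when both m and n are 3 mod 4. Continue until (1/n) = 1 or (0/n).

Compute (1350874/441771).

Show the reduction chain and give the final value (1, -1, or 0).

1

(1350874/441771) = (25561/441771)   [reduce mod 441771]
reciprocity: (25561/441771) = +1·(441771/25561) since 25561 mod 4 = 1, 441771 mod 4 = 3; sign now +1
(441771/25561) = (7234/25561)   [reduce mod 25561]
7234 = 2^1·3617; (2/25561) = +1 since 25561 mod 8 = 1, so (7234/25561) = (+1)^1·(3617/25561); sign now +1
reciprocity: (3617/25561) = +1·(25561/3617) since 3617 mod 4 = 1, 25561 mod 4 = 1; sign now +1
(25561/3617) = (242/3617)   [reduce mod 3617]
242 = 2^1·121; (2/3617) = +1 since 3617 mod 8 = 1, so (242/3617) = (+1)^1·(121/3617); sign now +1
reciprocity: (121/3617) = +1·(3617/121) since 121 mod 4 = 1, 3617 mod 4 = 1; sign now +1
(3617/121) = (108/121)   [reduce mod 121]
108 = 2^2·27; (2/121) = +1 since 121 mod 8 = 1, so (108/121) = (+1)^2·(27/121); sign now +1
reciprocity: (27/121) = +1·(121/27) since 27 mod 4 = 3, 121 mod 4 = 1; sign now +1
(121/27) = (13/27)   [reduce mod 27]
reciprocity: (13/27) = +1·(27/13) since 13 mod 4 = 1, 27 mod 4 = 3; sign now +1
(27/13) = (1/13)   [reduce mod 13]
(1/13) = 1; final value = sign = +1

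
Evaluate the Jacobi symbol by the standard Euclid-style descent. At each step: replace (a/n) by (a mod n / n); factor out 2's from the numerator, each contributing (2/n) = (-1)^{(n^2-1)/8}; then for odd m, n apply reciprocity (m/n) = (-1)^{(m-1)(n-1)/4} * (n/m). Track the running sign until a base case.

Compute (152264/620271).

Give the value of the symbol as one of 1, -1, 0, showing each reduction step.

-1

152264 = 2^3·19033; (2/620271) = +1 since 620271 mod 8 = 7, so (152264/620271) = (+1)^3·(19033/620271); sign now +1
reciprocity: (19033/620271) = +1·(620271/19033) since 19033 mod 4 = 1, 620271 mod 4 = 3; sign now +1
(620271/19033) = (11215/19033)   [reduce mod 19033]
reciprocity: (11215/19033) = +1·(19033/11215) since 11215 mod 4 = 3, 19033 mod 4 = 1; sign now +1
(19033/11215) = (7818/11215)   [reduce mod 11215]
7818 = 2^1·3909; (2/11215) = +1 since 11215 mod 8 = 7, so (7818/11215) = (+1)^1·(3909/11215); sign now +1
reciprocity: (3909/11215) = +1·(11215/3909) since 3909 mod 4 = 1, 11215 mod 4 = 3; sign now +1
(11215/3909) = (3397/3909)   [reduce mod 3909]
reciprocity: (3397/3909) = +1·(3909/3397) since 3397 mod 4 = 1, 3909 mod 4 = 1; sign now +1
(3909/3397) = (512/3397)   [reduce mod 3397]
512 = 2^9·1; (2/3397) = -1 since 3397 mod 8 = 5, so (512/3397) = (-1)^9·(1/3397); sign now -1
(1/3397) = 1; final value = sign = -1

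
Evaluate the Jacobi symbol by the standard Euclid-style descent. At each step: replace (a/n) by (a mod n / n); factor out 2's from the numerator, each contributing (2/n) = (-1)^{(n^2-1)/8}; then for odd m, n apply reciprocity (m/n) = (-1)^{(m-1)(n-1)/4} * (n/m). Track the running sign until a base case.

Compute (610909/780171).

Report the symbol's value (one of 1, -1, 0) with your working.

-1

flip (610909/780171) -> (780171/610909): both odd, 610909 mod 4 = 1, 780171 mod 4 = 3, so the flip contributes +1; sign now +1
(780171/610909): 780171 mod 610909 = 169262, so (780171/610909) = (169262/610909)
factor out 2^1: 169262 = 2^1·84631; with 610909 mod 8 = 5, (2/610909) = -1; sign now -1; continue with (84631/610909)
flip (84631/610909) -> (610909/84631): both odd, 84631 mod 4 = 3, 610909 mod 4 = 1, so the flip contributes +1; sign now -1
(610909/84631): 610909 mod 84631 = 18492, so (610909/84631) = (18492/84631)
factor out 2^2: 18492 = 2^2·4623; with 84631 mod 8 = 7, (2/84631) = +1; sign now -1; continue with (4623/84631)
flip (4623/84631) -> (84631/4623): both odd, 4623 mod 4 = 3, 84631 mod 4 = 3, so the flip contributes -1; sign now +1
(84631/4623): 84631 mod 4623 = 1417, so (84631/4623) = (1417/4623)
flip (1417/4623) -> (4623/1417): both odd, 1417 mod 4 = 1, 4623 mod 4 = 3, so the flip contributes +1; sign now +1
(4623/1417): 4623 mod 1417 = 372, so (4623/1417) = (372/1417)
factor out 2^2: 372 = 2^2·93; with 1417 mod 8 = 1, (2/1417) = +1; sign now +1; continue with (93/1417)
flip (93/1417) -> (1417/93): both odd, 93 mod 4 = 1, 1417 mod 4 = 1, so the flip contributes +1; sign now +1
(1417/93): 1417 mod 93 = 22, so (1417/93) = (22/93)
factor out 2^1: 22 = 2^1·11; with 93 mod 8 = 5, (2/93) = -1; sign now -1; continue with (11/93)
flip (11/93) -> (93/11): both odd, 11 mod 4 = 3, 93 mod 4 = 1, so the flip contributes +1; sign now -1
(93/11): 93 mod 11 = 5, so (93/11) = (5/11)
flip (5/11) -> (11/5): both odd, 5 mod 4 = 1, 11 mod 4 = 3, so the flip contributes +1; sign now -1
(11/5): 11 mod 5 = 1, so (11/5) = (1/5)
reached (1/5) = 1, so the symbol is -1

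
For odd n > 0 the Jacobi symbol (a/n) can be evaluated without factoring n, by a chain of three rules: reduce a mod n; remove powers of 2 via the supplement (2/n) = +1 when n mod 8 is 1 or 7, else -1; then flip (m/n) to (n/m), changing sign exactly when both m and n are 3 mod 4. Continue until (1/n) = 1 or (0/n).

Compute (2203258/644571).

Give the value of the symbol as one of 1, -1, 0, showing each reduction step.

(2203258/644571): 2203258 mod 644571 = 269545, so (2203258/644571) = (269545/644571)
flip (269545/644571) -> (644571/269545): both odd, 269545 mod 4 = 1, 644571 mod 4 = 3, so the flip contributes +1; sign now +1
(644571/269545): 644571 mod 269545 = 105481, so (644571/269545) = (105481/269545)
flip (105481/269545) -> (269545/105481): both odd, 105481 mod 4 = 1, 269545 mod 4 = 1, so the flip contributes +1; sign now +1
(269545/105481): 269545 mod 105481 = 58583, so (269545/105481) = (58583/105481)
flip (58583/105481) -> (105481/58583): both odd, 58583 mod 4 = 3, 105481 mod 4 = 1, so the flip contributes +1; sign now +1
(105481/58583): 105481 mod 58583 = 46898, so (105481/58583) = (46898/58583)
factor out 2^1: 46898 = 2^1·23449; with 58583 mod 8 = 7, (2/58583) = +1; sign now +1; continue with (23449/58583)
flip (23449/58583) -> (58583/23449): both odd, 23449 mod 4 = 1, 58583 mod 4 = 3, so the flip contributes +1; sign now +1
(58583/23449): 58583 mod 23449 = 11685, so (58583/23449) = (11685/23449)
flip (11685/23449) -> (23449/11685): both odd, 11685 mod 4 = 1, 23449 mod 4 = 1, so the flip contributes +1; sign now +1
(23449/11685): 23449 mod 11685 = 79, so (23449/11685) = (79/11685)
flip (79/11685) -> (11685/79): both odd, 79 mod 4 = 3, 11685 mod 4 = 1, so the flip contributes +1; sign now +1
(11685/79): 11685 mod 79 = 72, so (11685/79) = (72/79)
factor out 2^3: 72 = 2^3·9; with 79 mod 8 = 7, (2/79) = +1; sign now +1; continue with (9/79)
flip (9/79) -> (79/9): both odd, 9 mod 4 = 1, 79 mod 4 = 3, so the flip contributes +1; sign now +1
(79/9): 79 mod 9 = 7, so (79/9) = (7/9)
flip (7/9) -> (9/7): both odd, 7 mod 4 = 3, 9 mod 4 = 1, so the flip contributes +1; sign now +1
(9/7): 9 mod 7 = 2, so (9/7) = (2/7)
factor out 2^1: 2 = 2^1·1; with 7 mod 8 = 7, (2/7) = +1; sign now +1; continue with (1/7)
reached (1/7) = 1, so the symbol is +1

1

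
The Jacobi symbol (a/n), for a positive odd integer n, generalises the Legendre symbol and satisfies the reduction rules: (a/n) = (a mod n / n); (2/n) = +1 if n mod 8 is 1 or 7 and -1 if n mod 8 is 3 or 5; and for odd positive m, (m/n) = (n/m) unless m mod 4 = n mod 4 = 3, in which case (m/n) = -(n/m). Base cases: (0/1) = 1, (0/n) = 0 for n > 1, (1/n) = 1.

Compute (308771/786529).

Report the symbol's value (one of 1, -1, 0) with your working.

reciprocity: (308771/786529) = +1·(786529/308771) since 308771 mod 4 = 3, 786529 mod 4 = 1; sign now +1
(786529/308771) = (168987/308771)   [reduce mod 308771]
reciprocity: (168987/308771) = -1·(308771/168987) since 168987 mod 4 = 3, 308771 mod 4 = 3; sign now -1
(308771/168987) = (139784/168987)   [reduce mod 168987]
139784 = 2^3·17473; (2/168987) = -1 since 168987 mod 8 = 3, so (139784/168987) = (-1)^3·(17473/168987); sign now +1
reciprocity: (17473/168987) = +1·(168987/17473) since 17473 mod 4 = 1, 168987 mod 4 = 3; sign now +1
(168987/17473) = (11730/17473)   [reduce mod 17473]
11730 = 2^1·5865; (2/17473) = +1 since 17473 mod 8 = 1, so (11730/17473) = (+1)^1·(5865/17473); sign now +1
reciprocity: (5865/17473) = +1·(17473/5865) since 5865 mod 4 = 1, 17473 mod 4 = 1; sign now +1
(17473/5865) = (5743/5865)   [reduce mod 5865]
reciprocity: (5743/5865) = +1·(5865/5743) since 5743 mod 4 = 3, 5865 mod 4 = 1; sign now +1
(5865/5743) = (122/5743)   [reduce mod 5743]
122 = 2^1·61; (2/5743) = +1 since 5743 mod 8 = 7, so (122/5743) = (+1)^1·(61/5743); sign now +1
reciprocity: (61/5743) = +1·(5743/61) since 61 mod 4 = 1, 5743 mod 4 = 3; sign now +1
(5743/61) = (9/61)   [reduce mod 61]
reciprocity: (9/61) = +1·(61/9) since 9 mod 4 = 1, 61 mod 4 = 1; sign now +1
(61/9) = (7/9)   [reduce mod 9]
reciprocity: (7/9) = +1·(9/7) since 7 mod 4 = 3, 9 mod 4 = 1; sign now +1
(9/7) = (2/7)   [reduce mod 7]
2 = 2^1·1; (2/7) = +1 since 7 mod 8 = 7, so (2/7) = (+1)^1·(1/7); sign now +1
(1/7) = 1; final value = sign = +1

1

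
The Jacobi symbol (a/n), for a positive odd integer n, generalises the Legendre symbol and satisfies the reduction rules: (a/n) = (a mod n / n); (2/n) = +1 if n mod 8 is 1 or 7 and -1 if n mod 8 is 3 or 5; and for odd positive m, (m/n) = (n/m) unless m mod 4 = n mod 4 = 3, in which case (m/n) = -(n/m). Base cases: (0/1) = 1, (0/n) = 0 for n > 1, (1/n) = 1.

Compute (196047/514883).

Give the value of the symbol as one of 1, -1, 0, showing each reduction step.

flip (196047/514883) -> (514883/196047): both odd, 196047 mod 4 = 3, 514883 mod 4 = 3, so the flip contributes -1; sign now -1
(514883/196047): 514883 mod 196047 = 122789, so (514883/196047) = (122789/196047)
flip (122789/196047) -> (196047/122789): both odd, 122789 mod 4 = 1, 196047 mod 4 = 3, so the flip contributes +1; sign now -1
(196047/122789): 196047 mod 122789 = 73258, so (196047/122789) = (73258/122789)
factor out 2^1: 73258 = 2^1·36629; with 122789 mod 8 = 5, (2/122789) = -1; sign now +1; continue with (36629/122789)
flip (36629/122789) -> (122789/36629): both odd, 36629 mod 4 = 1, 122789 mod 4 = 1, so the flip contributes +1; sign now +1
(122789/36629): 122789 mod 36629 = 12902, so (122789/36629) = (12902/36629)
factor out 2^1: 12902 = 2^1·6451; with 36629 mod 8 = 5, (2/36629) = -1; sign now -1; continue with (6451/36629)
flip (6451/36629) -> (36629/6451): both odd, 6451 mod 4 = 3, 36629 mod 4 = 1, so the flip contributes +1; sign now -1
(36629/6451): 36629 mod 6451 = 4374, so (36629/6451) = (4374/6451)
factor out 2^1: 4374 = 2^1·2187; with 6451 mod 8 = 3, (2/6451) = -1; sign now +1; continue with (2187/6451)
flip (2187/6451) -> (6451/2187): both odd, 2187 mod 4 = 3, 6451 mod 4 = 3, so the flip contributes -1; sign now -1
(6451/2187): 6451 mod 2187 = 2077, so (6451/2187) = (2077/2187)
flip (2077/2187) -> (2187/2077): both odd, 2077 mod 4 = 1, 2187 mod 4 = 3, so the flip contributes +1; sign now -1
(2187/2077): 2187 mod 2077 = 110, so (2187/2077) = (110/2077)
factor out 2^1: 110 = 2^1·55; with 2077 mod 8 = 5, (2/2077) = -1; sign now +1; continue with (55/2077)
flip (55/2077) -> (2077/55): both odd, 55 mod 4 = 3, 2077 mod 4 = 1, so the flip contributes +1; sign now +1
(2077/55): 2077 mod 55 = 42, so (2077/55) = (42/55)
factor out 2^1: 42 = 2^1·21; with 55 mod 8 = 7, (2/55) = +1; sign now +1; continue with (21/55)
flip (21/55) -> (55/21): both odd, 21 mod 4 = 1, 55 mod 4 = 3, so the flip contributes +1; sign now +1
(55/21): 55 mod 21 = 13, so (55/21) = (13/21)
flip (13/21) -> (21/13): both odd, 13 mod 4 = 1, 21 mod 4 = 1, so the flip contributes +1; sign now +1
(21/13): 21 mod 13 = 8, so (21/13) = (8/13)
factor out 2^3: 8 = 2^3·1; with 13 mod 8 = 5, (2/13) = -1; sign now -1; continue with (1/13)
reached (1/13) = 1, so the symbol is -1

-1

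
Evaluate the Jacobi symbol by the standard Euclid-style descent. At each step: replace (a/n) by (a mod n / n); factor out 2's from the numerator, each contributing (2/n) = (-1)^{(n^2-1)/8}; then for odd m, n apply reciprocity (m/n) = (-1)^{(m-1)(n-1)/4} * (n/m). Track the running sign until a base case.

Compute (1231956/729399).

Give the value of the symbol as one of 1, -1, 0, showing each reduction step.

0

(1231956/729399): 1231956 mod 729399 = 502557, so (1231956/729399) = (502557/729399)
flip (502557/729399) -> (729399/502557): both odd, 502557 mod 4 = 1, 729399 mod 4 = 3, so the flip contributes +1; sign now +1
(729399/502557): 729399 mod 502557 = 226842, so (729399/502557) = (226842/502557)
factor out 2^1: 226842 = 2^1·113421; with 502557 mod 8 = 5, (2/502557) = -1; sign now -1; continue with (113421/502557)
flip (113421/502557) -> (502557/113421): both odd, 113421 mod 4 = 1, 502557 mod 4 = 1, so the flip contributes +1; sign now -1
(502557/113421): 502557 mod 113421 = 48873, so (502557/113421) = (48873/113421)
flip (48873/113421) -> (113421/48873): both odd, 48873 mod 4 = 1, 113421 mod 4 = 1, so the flip contributes +1; sign now -1
(113421/48873): 113421 mod 48873 = 15675, so (113421/48873) = (15675/48873)
flip (15675/48873) -> (48873/15675): both odd, 15675 mod 4 = 3, 48873 mod 4 = 1, so the flip contributes +1; sign now -1
(48873/15675): 48873 mod 15675 = 1848, so (48873/15675) = (1848/15675)
factor out 2^3: 1848 = 2^3·231; with 15675 mod 8 = 3, (2/15675) = -1; sign now +1; continue with (231/15675)
flip (231/15675) -> (15675/231): both odd, 231 mod 4 = 3, 15675 mod 4 = 3, so the flip contributes -1; sign now -1
(15675/231): 15675 mod 231 = 198, so (15675/231) = (198/231)
factor out 2^1: 198 = 2^1·99; with 231 mod 8 = 7, (2/231) = +1; sign now -1; continue with (99/231)
flip (99/231) -> (231/99): both odd, 99 mod 4 = 3, 231 mod 4 = 3, so the flip contributes -1; sign now +1
(231/99): 231 mod 99 = 33, so (231/99) = (33/99)
flip (33/99) -> (99/33): both odd, 33 mod 4 = 1, 99 mod 4 = 3, so the flip contributes +1; sign now +1
(99/33): 99 mod 33 = 0, so (99/33) = (0/33)
reached (0/33); gcd(a, n) > 1, so (0/33) = 0 and the symbol is 0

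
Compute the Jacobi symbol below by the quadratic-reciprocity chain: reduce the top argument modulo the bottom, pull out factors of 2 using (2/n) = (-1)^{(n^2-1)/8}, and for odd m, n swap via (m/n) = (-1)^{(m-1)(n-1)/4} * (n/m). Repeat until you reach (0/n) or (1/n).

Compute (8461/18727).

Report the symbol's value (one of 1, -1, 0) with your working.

flip (8461/18727) -> (18727/8461): both odd, 8461 mod 4 = 1, 18727 mod 4 = 3, so the flip contributes +1; sign now +1
(18727/8461): 18727 mod 8461 = 1805, so (18727/8461) = (1805/8461)
flip (1805/8461) -> (8461/1805): both odd, 1805 mod 4 = 1, 8461 mod 4 = 1, so the flip contributes +1; sign now +1
(8461/1805): 8461 mod 1805 = 1241, so (8461/1805) = (1241/1805)
flip (1241/1805) -> (1805/1241): both odd, 1241 mod 4 = 1, 1805 mod 4 = 1, so the flip contributes +1; sign now +1
(1805/1241): 1805 mod 1241 = 564, so (1805/1241) = (564/1241)
factor out 2^2: 564 = 2^2·141; with 1241 mod 8 = 1, (2/1241) = +1; sign now +1; continue with (141/1241)
flip (141/1241) -> (1241/141): both odd, 141 mod 4 = 1, 1241 mod 4 = 1, so the flip contributes +1; sign now +1
(1241/141): 1241 mod 141 = 113, so (1241/141) = (113/141)
flip (113/141) -> (141/113): both odd, 113 mod 4 = 1, 141 mod 4 = 1, so the flip contributes +1; sign now +1
(141/113): 141 mod 113 = 28, so (141/113) = (28/113)
factor out 2^2: 28 = 2^2·7; with 113 mod 8 = 1, (2/113) = +1; sign now +1; continue with (7/113)
flip (7/113) -> (113/7): both odd, 7 mod 4 = 3, 113 mod 4 = 1, so the flip contributes +1; sign now +1
(113/7): 113 mod 7 = 1, so (113/7) = (1/7)
reached (1/7) = 1, so the symbol is +1

1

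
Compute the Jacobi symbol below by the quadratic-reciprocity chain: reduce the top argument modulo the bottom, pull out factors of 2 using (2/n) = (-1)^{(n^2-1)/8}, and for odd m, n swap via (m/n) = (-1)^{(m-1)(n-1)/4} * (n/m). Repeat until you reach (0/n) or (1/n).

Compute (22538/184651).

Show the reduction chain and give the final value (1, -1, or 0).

22538 = 2^1·11269; (2/184651) = -1 since 184651 mod 8 = 3, so (22538/184651) = (-1)^1·(11269/184651); sign now -1
reciprocity: (11269/184651) = +1·(184651/11269) since 11269 mod 4 = 1, 184651 mod 4 = 3; sign now -1
(184651/11269) = (4347/11269)   [reduce mod 11269]
reciprocity: (4347/11269) = +1·(11269/4347) since 4347 mod 4 = 3, 11269 mod 4 = 1; sign now -1
(11269/4347) = (2575/4347)   [reduce mod 4347]
reciprocity: (2575/4347) = -1·(4347/2575) since 2575 mod 4 = 3, 4347 mod 4 = 3; sign now +1
(4347/2575) = (1772/2575)   [reduce mod 2575]
1772 = 2^2·443; (2/2575) = +1 since 2575 mod 8 = 7, so (1772/2575) = (+1)^2·(443/2575); sign now +1
reciprocity: (443/2575) = -1·(2575/443) since 443 mod 4 = 3, 2575 mod 4 = 3; sign now -1
(2575/443) = (360/443)   [reduce mod 443]
360 = 2^3·45; (2/443) = -1 since 443 mod 8 = 3, so (360/443) = (-1)^3·(45/443); sign now +1
reciprocity: (45/443) = +1·(443/45) since 45 mod 4 = 1, 443 mod 4 = 3; sign now +1
(443/45) = (38/45)   [reduce mod 45]
38 = 2^1·19; (2/45) = -1 since 45 mod 8 = 5, so (38/45) = (-1)^1·(19/45); sign now -1
reciprocity: (19/45) = +1·(45/19) since 19 mod 4 = 3, 45 mod 4 = 1; sign now -1
(45/19) = (7/19)   [reduce mod 19]
reciprocity: (7/19) = -1·(19/7) since 7 mod 4 = 3, 19 mod 4 = 3; sign now +1
(19/7) = (5/7)   [reduce mod 7]
reciprocity: (5/7) = +1·(7/5) since 5 mod 4 = 1, 7 mod 4 = 3; sign now +1
(7/5) = (2/5)   [reduce mod 5]
2 = 2^1·1; (2/5) = -1 since 5 mod 8 = 5, so (2/5) = (-1)^1·(1/5); sign now -1
(1/5) = 1; final value = sign = -1

-1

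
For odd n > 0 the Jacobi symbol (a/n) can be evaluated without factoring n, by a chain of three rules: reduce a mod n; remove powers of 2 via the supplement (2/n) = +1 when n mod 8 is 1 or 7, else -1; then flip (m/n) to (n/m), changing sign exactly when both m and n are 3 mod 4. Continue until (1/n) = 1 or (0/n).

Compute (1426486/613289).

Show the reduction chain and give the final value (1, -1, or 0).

1

(1426486/613289) = (199908/613289)   [reduce mod 613289]
199908 = 2^2·49977; (2/613289) = +1 since 613289 mod 8 = 1, so (199908/613289) = (+1)^2·(49977/613289); sign now +1
reciprocity: (49977/613289) = +1·(613289/49977) since 49977 mod 4 = 1, 613289 mod 4 = 1; sign now +1
(613289/49977) = (13565/49977)   [reduce mod 49977]
reciprocity: (13565/49977) = +1·(49977/13565) since 13565 mod 4 = 1, 49977 mod 4 = 1; sign now +1
(49977/13565) = (9282/13565)   [reduce mod 13565]
9282 = 2^1·4641; (2/13565) = -1 since 13565 mod 8 = 5, so (9282/13565) = (-1)^1·(4641/13565); sign now -1
reciprocity: (4641/13565) = +1·(13565/4641) since 4641 mod 4 = 1, 13565 mod 4 = 1; sign now -1
(13565/4641) = (4283/4641)   [reduce mod 4641]
reciprocity: (4283/4641) = +1·(4641/4283) since 4283 mod 4 = 3, 4641 mod 4 = 1; sign now -1
(4641/4283) = (358/4283)   [reduce mod 4283]
358 = 2^1·179; (2/4283) = -1 since 4283 mod 8 = 3, so (358/4283) = (-1)^1·(179/4283); sign now +1
reciprocity: (179/4283) = -1·(4283/179) since 179 mod 4 = 3, 4283 mod 4 = 3; sign now -1
(4283/179) = (166/179)   [reduce mod 179]
166 = 2^1·83; (2/179) = -1 since 179 mod 8 = 3, so (166/179) = (-1)^1·(83/179); sign now +1
reciprocity: (83/179) = -1·(179/83) since 83 mod 4 = 3, 179 mod 4 = 3; sign now -1
(179/83) = (13/83)   [reduce mod 83]
reciprocity: (13/83) = +1·(83/13) since 13 mod 4 = 1, 83 mod 4 = 3; sign now -1
(83/13) = (5/13)   [reduce mod 13]
reciprocity: (5/13) = +1·(13/5) since 5 mod 4 = 1, 13 mod 4 = 1; sign now -1
(13/5) = (3/5)   [reduce mod 5]
reciprocity: (3/5) = +1·(5/3) since 3 mod 4 = 3, 5 mod 4 = 1; sign now -1
(5/3) = (2/3)   [reduce mod 3]
2 = 2^1·1; (2/3) = -1 since 3 mod 8 = 3, so (2/3) = (-1)^1·(1/3); sign now +1
(1/3) = 1; final value = sign = +1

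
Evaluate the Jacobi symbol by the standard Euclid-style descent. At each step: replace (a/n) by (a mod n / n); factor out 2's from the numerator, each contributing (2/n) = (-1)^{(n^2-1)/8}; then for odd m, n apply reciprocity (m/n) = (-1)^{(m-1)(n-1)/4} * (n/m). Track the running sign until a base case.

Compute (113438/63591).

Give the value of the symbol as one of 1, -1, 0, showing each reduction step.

(113438/63591): 113438 mod 63591 = 49847, so (113438/63591) = (49847/63591)
flip (49847/63591) -> (63591/49847): both odd, 49847 mod 4 = 3, 63591 mod 4 = 3, so the flip contributes -1; sign now -1
(63591/49847): 63591 mod 49847 = 13744, so (63591/49847) = (13744/49847)
factor out 2^4: 13744 = 2^4·859; with 49847 mod 8 = 7, (2/49847) = +1; sign now -1; continue with (859/49847)
flip (859/49847) -> (49847/859): both odd, 859 mod 4 = 3, 49847 mod 4 = 3, so the flip contributes -1; sign now +1
(49847/859): 49847 mod 859 = 25, so (49847/859) = (25/859)
flip (25/859) -> (859/25): both odd, 25 mod 4 = 1, 859 mod 4 = 3, so the flip contributes +1; sign now +1
(859/25): 859 mod 25 = 9, so (859/25) = (9/25)
flip (9/25) -> (25/9): both odd, 9 mod 4 = 1, 25 mod 4 = 1, so the flip contributes +1; sign now +1
(25/9): 25 mod 9 = 7, so (25/9) = (7/9)
flip (7/9) -> (9/7): both odd, 7 mod 4 = 3, 9 mod 4 = 1, so the flip contributes +1; sign now +1
(9/7): 9 mod 7 = 2, so (9/7) = (2/7)
factor out 2^1: 2 = 2^1·1; with 7 mod 8 = 7, (2/7) = +1; sign now +1; continue with (1/7)
reached (1/7) = 1, so the symbol is +1

1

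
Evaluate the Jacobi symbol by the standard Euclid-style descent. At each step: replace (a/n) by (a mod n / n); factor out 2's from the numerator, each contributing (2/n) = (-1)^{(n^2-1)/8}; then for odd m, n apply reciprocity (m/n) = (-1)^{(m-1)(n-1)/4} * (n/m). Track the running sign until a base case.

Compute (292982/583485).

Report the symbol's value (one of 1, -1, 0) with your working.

1

factor out 2^1: 292982 = 2^1·146491; with 583485 mod 8 = 5, (2/583485) = -1; sign now -1; continue with (146491/583485)
flip (146491/583485) -> (583485/146491): both odd, 146491 mod 4 = 3, 583485 mod 4 = 1, so the flip contributes +1; sign now -1
(583485/146491): 583485 mod 146491 = 144012, so (583485/146491) = (144012/146491)
factor out 2^2: 144012 = 2^2·36003; with 146491 mod 8 = 3, (2/146491) = -1; sign now -1; continue with (36003/146491)
flip (36003/146491) -> (146491/36003): both odd, 36003 mod 4 = 3, 146491 mod 4 = 3, so the flip contributes -1; sign now +1
(146491/36003): 146491 mod 36003 = 2479, so (146491/36003) = (2479/36003)
flip (2479/36003) -> (36003/2479): both odd, 2479 mod 4 = 3, 36003 mod 4 = 3, so the flip contributes -1; sign now -1
(36003/2479): 36003 mod 2479 = 1297, so (36003/2479) = (1297/2479)
flip (1297/2479) -> (2479/1297): both odd, 1297 mod 4 = 1, 2479 mod 4 = 3, so the flip contributes +1; sign now -1
(2479/1297): 2479 mod 1297 = 1182, so (2479/1297) = (1182/1297)
factor out 2^1: 1182 = 2^1·591; with 1297 mod 8 = 1, (2/1297) = +1; sign now -1; continue with (591/1297)
flip (591/1297) -> (1297/591): both odd, 591 mod 4 = 3, 1297 mod 4 = 1, so the flip contributes +1; sign now -1
(1297/591): 1297 mod 591 = 115, so (1297/591) = (115/591)
flip (115/591) -> (591/115): both odd, 115 mod 4 = 3, 591 mod 4 = 3, so the flip contributes -1; sign now +1
(591/115): 591 mod 115 = 16, so (591/115) = (16/115)
factor out 2^4: 16 = 2^4·1; with 115 mod 8 = 3, (2/115) = -1; sign now +1; continue with (1/115)
reached (1/115) = 1, so the symbol is +1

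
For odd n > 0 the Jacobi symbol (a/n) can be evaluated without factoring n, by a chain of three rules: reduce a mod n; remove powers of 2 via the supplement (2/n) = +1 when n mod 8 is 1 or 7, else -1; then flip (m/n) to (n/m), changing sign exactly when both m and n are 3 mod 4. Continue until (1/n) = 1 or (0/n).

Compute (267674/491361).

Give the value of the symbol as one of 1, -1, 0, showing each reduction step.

-1

267674 = 2^1·133837; (2/491361) = +1 since 491361 mod 8 = 1, so (267674/491361) = (+1)^1·(133837/491361); sign now +1
reciprocity: (133837/491361) = +1·(491361/133837) since 133837 mod 4 = 1, 491361 mod 4 = 1; sign now +1
(491361/133837) = (89850/133837)   [reduce mod 133837]
89850 = 2^1·44925; (2/133837) = -1 since 133837 mod 8 = 5, so (89850/133837) = (-1)^1·(44925/133837); sign now -1
reciprocity: (44925/133837) = +1·(133837/44925) since 44925 mod 4 = 1, 133837 mod 4 = 1; sign now -1
(133837/44925) = (43987/44925)   [reduce mod 44925]
reciprocity: (43987/44925) = +1·(44925/43987) since 43987 mod 4 = 3, 44925 mod 4 = 1; sign now -1
(44925/43987) = (938/43987)   [reduce mod 43987]
938 = 2^1·469; (2/43987) = -1 since 43987 mod 8 = 3, so (938/43987) = (-1)^1·(469/43987); sign now +1
reciprocity: (469/43987) = +1·(43987/469) since 469 mod 4 = 1, 43987 mod 4 = 3; sign now +1
(43987/469) = (370/469)   [reduce mod 469]
370 = 2^1·185; (2/469) = -1 since 469 mod 8 = 5, so (370/469) = (-1)^1·(185/469); sign now -1
reciprocity: (185/469) = +1·(469/185) since 185 mod 4 = 1, 469 mod 4 = 1; sign now -1
(469/185) = (99/185)   [reduce mod 185]
reciprocity: (99/185) = +1·(185/99) since 99 mod 4 = 3, 185 mod 4 = 1; sign now -1
(185/99) = (86/99)   [reduce mod 99]
86 = 2^1·43; (2/99) = -1 since 99 mod 8 = 3, so (86/99) = (-1)^1·(43/99); sign now +1
reciprocity: (43/99) = -1·(99/43) since 43 mod 4 = 3, 99 mod 4 = 3; sign now -1
(99/43) = (13/43)   [reduce mod 43]
reciprocity: (13/43) = +1·(43/13) since 13 mod 4 = 1, 43 mod 4 = 3; sign now -1
(43/13) = (4/13)   [reduce mod 13]
4 = 2^2·1; (2/13) = -1 since 13 mod 8 = 5, so (4/13) = (-1)^2·(1/13); sign now -1
(1/13) = 1; final value = sign = -1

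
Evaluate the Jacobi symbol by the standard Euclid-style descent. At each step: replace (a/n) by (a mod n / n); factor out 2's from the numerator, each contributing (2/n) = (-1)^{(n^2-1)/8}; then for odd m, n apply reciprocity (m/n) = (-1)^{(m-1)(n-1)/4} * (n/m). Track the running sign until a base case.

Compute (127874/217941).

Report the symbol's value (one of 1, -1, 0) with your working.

127874 = 2^1·63937; (2/217941) = -1 since 217941 mod 8 = 5, so (127874/217941) = (-1)^1·(63937/217941); sign now -1
reciprocity: (63937/217941) = +1·(217941/63937) since 63937 mod 4 = 1, 217941 mod 4 = 1; sign now -1
(217941/63937) = (26130/63937)   [reduce mod 63937]
26130 = 2^1·13065; (2/63937) = +1 since 63937 mod 8 = 1, so (26130/63937) = (+1)^1·(13065/63937); sign now -1
reciprocity: (13065/63937) = +1·(63937/13065) since 13065 mod 4 = 1, 63937 mod 4 = 1; sign now -1
(63937/13065) = (11677/13065)   [reduce mod 13065]
reciprocity: (11677/13065) = +1·(13065/11677) since 11677 mod 4 = 1, 13065 mod 4 = 1; sign now -1
(13065/11677) = (1388/11677)   [reduce mod 11677]
1388 = 2^2·347; (2/11677) = -1 since 11677 mod 8 = 5, so (1388/11677) = (-1)^2·(347/11677); sign now -1
reciprocity: (347/11677) = +1·(11677/347) since 347 mod 4 = 3, 11677 mod 4 = 1; sign now -1
(11677/347) = (226/347)   [reduce mod 347]
226 = 2^1·113; (2/347) = -1 since 347 mod 8 = 3, so (226/347) = (-1)^1·(113/347); sign now +1
reciprocity: (113/347) = +1·(347/113) since 113 mod 4 = 1, 347 mod 4 = 3; sign now +1
(347/113) = (8/113)   [reduce mod 113]
8 = 2^3·1; (2/113) = +1 since 113 mod 8 = 1, so (8/113) = (+1)^3·(1/113); sign now +1
(1/113) = 1; final value = sign = +1

1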